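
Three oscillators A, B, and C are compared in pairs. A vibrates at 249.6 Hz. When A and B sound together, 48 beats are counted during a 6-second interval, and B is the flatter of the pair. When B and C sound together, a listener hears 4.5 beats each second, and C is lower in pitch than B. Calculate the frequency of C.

237.1 Hz

A–B: Beat frequency = 48/6 = 8 Hz.
B is below A, so f_B = 249.6 − 8 = 241.6 Hz.
C is below B, so f_C = 241.6 − 4.5 = 237.1 Hz.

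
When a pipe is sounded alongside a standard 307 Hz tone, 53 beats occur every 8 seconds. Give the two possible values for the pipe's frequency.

Beat frequency = 53/8 = 6.625 Hz.
|f − 307| = 6.625, so f = 307 ± 6.625.

300.375 Hz or 313.625 Hz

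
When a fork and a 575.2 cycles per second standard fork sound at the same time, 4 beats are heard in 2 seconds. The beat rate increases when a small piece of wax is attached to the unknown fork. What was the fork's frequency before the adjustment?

573.2 Hz

Beat frequency = 4/2 = 2 Hz.
|f − 575.2| = 2, so the fork was at either 573.2 Hz or 577.2 Hz.
Loading a fork with wax lowers its frequency; the adjustment lowers the fork's frequency.
The beat rate rose, so the adjustment moved the fork further from 575.2 Hz — it was already below the reference.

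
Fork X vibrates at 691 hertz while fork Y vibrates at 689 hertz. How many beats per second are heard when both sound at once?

Beats arise from superposition of two nearby frequencies; the beat rate is |f₁ − f₂|.
|691 − 689| = 2 Hz.

2 Hz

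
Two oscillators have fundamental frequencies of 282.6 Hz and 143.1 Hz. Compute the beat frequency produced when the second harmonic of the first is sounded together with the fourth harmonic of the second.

7.2 Hz

Second harmonic of the first: 2·282.6 = 565.2 Hz.
Fourth harmonic of the second: 4·143.1 = 572.4 Hz.
f_beat = |565.2 − 572.4| = 7.2 Hz.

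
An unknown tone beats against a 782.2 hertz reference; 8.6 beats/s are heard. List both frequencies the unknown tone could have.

773.6 Hz or 790.8 Hz

|f − 782.2| = 8.6, so f = 782.2 ± 8.6.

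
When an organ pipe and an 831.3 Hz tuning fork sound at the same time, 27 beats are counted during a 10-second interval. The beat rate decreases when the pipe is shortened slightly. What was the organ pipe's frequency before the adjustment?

Beat frequency = 27/10 = 2.7 Hz.
|f − 831.3| = 2.7, so the organ pipe was at either 828.6 Hz or 834 Hz.
A shorter pipe has a higher fundamental; the adjustment raises the organ pipe's frequency.
The beat rate fell, so the adjustment moved the organ pipe toward 831.3 Hz — it must have started below the reference.

828.6 Hz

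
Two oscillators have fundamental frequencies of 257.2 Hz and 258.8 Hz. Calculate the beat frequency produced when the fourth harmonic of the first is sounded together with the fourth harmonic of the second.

Fourth harmonic of the first: 4·257.2 = 1028.8 Hz.
Fourth harmonic of the second: 4·258.8 = 1035.2 Hz.
f_beat = |1028.8 − 1035.2| = 6.4 Hz.

6.4 Hz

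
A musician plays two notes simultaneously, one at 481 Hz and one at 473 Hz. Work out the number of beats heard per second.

Beats arise from superposition of two nearby frequencies; the beat rate is |f₁ − f₂|.
|481 − 473| = 8 Hz.

8 Hz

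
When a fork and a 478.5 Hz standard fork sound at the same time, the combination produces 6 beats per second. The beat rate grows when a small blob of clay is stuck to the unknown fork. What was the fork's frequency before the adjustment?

472.5 Hz

|f − 478.5| = 6, so the fork was at either 472.5 Hz or 484.5 Hz.
Adding mass to a fork lowers its frequency; the adjustment lowers the fork's frequency.
The beat rate rose, so the adjustment moved the fork further from 478.5 Hz — it was already below the reference.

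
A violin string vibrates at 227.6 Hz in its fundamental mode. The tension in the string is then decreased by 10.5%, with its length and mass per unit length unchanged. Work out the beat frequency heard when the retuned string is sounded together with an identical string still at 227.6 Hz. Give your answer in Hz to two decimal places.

For a string, f ∝ √T, so the new frequency is 227.6·√0.895 = 215.3197 Hz.
f_beat = |215.3197 − 227.6| = 12.28 Hz.

12.28 Hz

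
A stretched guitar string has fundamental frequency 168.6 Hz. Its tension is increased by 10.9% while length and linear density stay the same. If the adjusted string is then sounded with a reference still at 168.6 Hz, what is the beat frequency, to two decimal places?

8.95 Hz

For a string, f ∝ √T, so the new frequency is 168.6·√1.109 = 177.5511 Hz.
f_beat = |177.5511 − 168.6| = 8.95 Hz.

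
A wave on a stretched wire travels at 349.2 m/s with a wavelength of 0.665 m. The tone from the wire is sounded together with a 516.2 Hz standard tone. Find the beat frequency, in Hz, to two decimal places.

Source frequency f = v/λ = 349.2/0.665 = 525.1128 Hz.
f_beat = |525.1128 − 516.2| = 8.91 Hz.

8.91 Hz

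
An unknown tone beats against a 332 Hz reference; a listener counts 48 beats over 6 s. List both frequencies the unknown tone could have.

324 Hz or 340 Hz

Beat frequency = 48/6 = 8 Hz.
|f − 332| = 8, so f = 332 ± 8.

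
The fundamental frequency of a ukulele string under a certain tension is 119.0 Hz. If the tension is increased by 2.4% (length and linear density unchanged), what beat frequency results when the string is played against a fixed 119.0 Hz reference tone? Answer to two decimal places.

1.42 Hz

For a string, f ∝ √T, so the new frequency is 119.0·√1.024 = 120.4195 Hz.
f_beat = |120.4195 − 119.0| = 1.42 Hz.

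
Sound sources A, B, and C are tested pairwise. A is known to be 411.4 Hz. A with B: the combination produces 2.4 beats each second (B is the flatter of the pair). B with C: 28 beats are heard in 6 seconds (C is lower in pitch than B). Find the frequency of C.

404.3333 Hz

B is below A, so f_B = 411.4 − 2.4 = 409 Hz.
B–C: Beat frequency = 28/6 = 4.6667 Hz.
C is below B, so f_C = 409 − 4.6667 = 404.3333 Hz.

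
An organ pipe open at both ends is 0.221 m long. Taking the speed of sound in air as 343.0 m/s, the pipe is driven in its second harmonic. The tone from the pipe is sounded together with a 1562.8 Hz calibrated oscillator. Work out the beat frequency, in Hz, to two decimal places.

10.76 Hz

Open pipe: f_n = n·v/(2L) = 2·343.0/(2·0.221) = 1552.0362 Hz.
f_beat = |1552.0362 − 1562.8| = 10.76 Hz.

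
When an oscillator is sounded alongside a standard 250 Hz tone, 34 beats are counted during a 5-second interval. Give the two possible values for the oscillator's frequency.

Beat frequency = 34/5 = 6.8 Hz.
|f − 250| = 6.8, so f = 250 ± 6.8.

243.2 Hz or 256.8 Hz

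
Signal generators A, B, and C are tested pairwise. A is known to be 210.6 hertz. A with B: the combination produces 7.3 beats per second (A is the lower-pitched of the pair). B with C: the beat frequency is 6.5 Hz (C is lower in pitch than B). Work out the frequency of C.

B is above A, so f_B = 210.6 + 7.3 = 217.9 Hz.
C is below B, so f_C = 217.9 − 6.5 = 211.4 Hz.

211.4 Hz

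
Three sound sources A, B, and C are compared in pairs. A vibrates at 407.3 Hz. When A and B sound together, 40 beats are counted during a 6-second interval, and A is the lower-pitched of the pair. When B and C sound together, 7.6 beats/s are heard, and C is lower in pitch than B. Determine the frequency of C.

A–B: Beat frequency = 40/6 = 6.6667 Hz.
B is above A, so f_B = 407.3 + 6.6667 = 413.9667 Hz.
C is below B, so f_C = 413.9667 − 7.6 = 406.3667 Hz.

406.3667 Hz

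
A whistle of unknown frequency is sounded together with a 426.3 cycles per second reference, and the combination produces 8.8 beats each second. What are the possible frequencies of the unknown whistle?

417.5 Hz or 435.1 Hz

|f − 426.3| = 8.8, so f = 426.3 ± 8.8.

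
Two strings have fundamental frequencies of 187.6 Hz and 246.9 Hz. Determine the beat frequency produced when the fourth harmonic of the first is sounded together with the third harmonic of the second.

Fourth harmonic of the first: 4·187.6 = 750.4 Hz.
Third harmonic of the second: 3·246.9 = 740.7 Hz.
f_beat = |750.4 − 740.7| = 9.7 Hz.

9.7 Hz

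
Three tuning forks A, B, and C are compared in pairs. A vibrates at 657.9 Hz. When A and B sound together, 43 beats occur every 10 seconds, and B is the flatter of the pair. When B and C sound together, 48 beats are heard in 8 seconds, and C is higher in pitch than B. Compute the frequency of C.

A–B: Beat frequency = 43/10 = 4.3 Hz.
B is below A, so f_B = 657.9 − 4.3 = 653.6 Hz.
B–C: Beat frequency = 48/8 = 6 Hz.
C is above B, so f_C = 653.6 + 6 = 659.6 Hz.

659.6 Hz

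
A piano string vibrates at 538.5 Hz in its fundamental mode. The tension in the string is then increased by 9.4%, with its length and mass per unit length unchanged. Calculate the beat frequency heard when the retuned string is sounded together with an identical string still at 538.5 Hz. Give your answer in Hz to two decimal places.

24.74 Hz

For a string, f ∝ √T, so the new frequency is 538.5·√1.094 = 563.2411 Hz.
f_beat = |563.2411 − 538.5| = 24.74 Hz.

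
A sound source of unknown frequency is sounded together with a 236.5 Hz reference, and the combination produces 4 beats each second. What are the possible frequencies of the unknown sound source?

232.5 Hz or 240.5 Hz

|f − 236.5| = 4, so f = 236.5 ± 4.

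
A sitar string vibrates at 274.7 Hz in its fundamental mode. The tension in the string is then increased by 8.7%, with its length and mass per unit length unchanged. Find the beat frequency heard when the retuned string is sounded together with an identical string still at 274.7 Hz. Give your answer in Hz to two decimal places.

11.70 Hz

For a string, f ∝ √T, so the new frequency is 274.7·√1.087 = 286.4003 Hz.
f_beat = |286.4003 − 274.7| = 11.70 Hz.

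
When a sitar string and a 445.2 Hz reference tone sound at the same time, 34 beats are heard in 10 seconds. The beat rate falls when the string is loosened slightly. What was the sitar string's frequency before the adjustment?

Beat frequency = 34/10 = 3.4 Hz.
|f − 445.2| = 3.4, so the sitar string was at either 441.8 Hz or 448.6 Hz.
Reducing tension lowers a string's frequency; the adjustment lowers the sitar string's frequency.
The beat rate fell, so the adjustment moved the sitar string toward 445.2 Hz — it must have started above the reference.

448.6 Hz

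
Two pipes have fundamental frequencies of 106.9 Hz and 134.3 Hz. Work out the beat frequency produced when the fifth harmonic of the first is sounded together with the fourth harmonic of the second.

Fifth harmonic of the first: 5·106.9 = 534.5 Hz.
Fourth harmonic of the second: 4·134.3 = 537.2 Hz.
f_beat = |534.5 − 537.2| = 2.7 Hz.

2.7 Hz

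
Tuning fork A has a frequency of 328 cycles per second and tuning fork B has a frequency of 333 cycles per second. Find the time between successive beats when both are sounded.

f_beat = |328 − 333| = 5 Hz.
Beat period T = 1 / f_beat = 1 / 5 s.

0.200 s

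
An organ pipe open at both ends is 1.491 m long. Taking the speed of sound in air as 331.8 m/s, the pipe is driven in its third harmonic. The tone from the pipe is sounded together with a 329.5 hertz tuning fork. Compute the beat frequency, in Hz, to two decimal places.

Open pipe: f_n = n·v/(2L) = 3·331.8/(2·1.491) = 333.8028 Hz.
f_beat = |333.8028 − 329.5| = 4.30 Hz.

4.30 Hz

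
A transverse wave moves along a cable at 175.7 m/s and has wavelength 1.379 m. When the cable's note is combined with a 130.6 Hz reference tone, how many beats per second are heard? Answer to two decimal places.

3.19 Hz

Source frequency f = v/λ = 175.7/1.379 = 127.4112 Hz.
f_beat = |127.4112 − 130.6| = 3.19 Hz.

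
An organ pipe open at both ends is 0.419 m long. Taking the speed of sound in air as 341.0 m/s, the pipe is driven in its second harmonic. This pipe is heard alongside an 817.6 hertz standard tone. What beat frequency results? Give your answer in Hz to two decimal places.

3.76 Hz

Open pipe: f_n = n·v/(2L) = 2·341.0/(2·0.419) = 813.8425 Hz.
f_beat = |813.8425 − 817.6| = 3.76 Hz.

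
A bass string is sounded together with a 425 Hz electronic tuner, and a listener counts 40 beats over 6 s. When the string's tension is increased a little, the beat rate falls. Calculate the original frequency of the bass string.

Beat frequency = 40/6 = 6.6667 Hz.
|f − 425| = 6.6667, so the bass string was at either 418.3333 Hz or 431.6667 Hz.
Higher tension means higher frequency; the adjustment raises the bass string's frequency.
The beat rate fell, so the adjustment moved the bass string toward 425 Hz — it must have started below the reference.

418.3333 Hz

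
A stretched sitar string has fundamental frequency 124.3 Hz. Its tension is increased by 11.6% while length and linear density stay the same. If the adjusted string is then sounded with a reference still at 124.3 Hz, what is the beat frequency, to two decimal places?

7.01 Hz

For a string, f ∝ √T, so the new frequency is 124.3·√1.116 = 131.3116 Hz.
f_beat = |131.3116 − 124.3| = 7.01 Hz.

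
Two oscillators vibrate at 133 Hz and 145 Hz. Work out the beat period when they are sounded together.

0.083 s

f_beat = |133 − 145| = 12 Hz.
Beat period T = 1 / f_beat = 1 / 12 s.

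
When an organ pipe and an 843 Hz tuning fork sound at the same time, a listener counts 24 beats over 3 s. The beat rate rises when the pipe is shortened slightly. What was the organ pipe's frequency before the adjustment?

851 Hz

Beat frequency = 24/3 = 8 Hz.
|f − 843| = 8, so the organ pipe was at either 835 Hz or 851 Hz.
A shorter pipe has a higher fundamental; the adjustment raises the organ pipe's frequency.
The beat rate rose, so the adjustment moved the organ pipe further from 843 Hz — it was already above the reference.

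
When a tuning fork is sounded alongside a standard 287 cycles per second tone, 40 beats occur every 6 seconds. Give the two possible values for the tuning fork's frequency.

280.3333 Hz or 293.6667 Hz

Beat frequency = 40/6 = 6.6667 Hz.
|f − 287| = 6.6667, so f = 287 ± 6.6667.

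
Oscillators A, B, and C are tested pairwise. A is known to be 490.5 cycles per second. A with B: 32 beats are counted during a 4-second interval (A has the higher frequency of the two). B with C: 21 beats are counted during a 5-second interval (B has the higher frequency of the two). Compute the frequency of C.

478.3 Hz

A–B: Beat frequency = 32/4 = 8 Hz.
B is below A, so f_B = 490.5 − 8 = 482.5 Hz.
B–C: Beat frequency = 21/5 = 4.2 Hz.
C is below B, so f_C = 482.5 − 4.2 = 478.3 Hz.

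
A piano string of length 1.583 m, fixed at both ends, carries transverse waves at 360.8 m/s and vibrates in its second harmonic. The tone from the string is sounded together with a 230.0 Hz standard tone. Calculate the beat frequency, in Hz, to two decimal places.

2.08 Hz

For a string fixed at both ends, f_n = n·v/(2L) = 2·360.8/(2·1.583) = 227.9217 Hz.
f_beat = |227.9217 − 230.0| = 2.08 Hz.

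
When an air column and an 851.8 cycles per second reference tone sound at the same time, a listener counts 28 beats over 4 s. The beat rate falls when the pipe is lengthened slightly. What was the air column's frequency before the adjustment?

858.8 Hz

Beat frequency = 28/4 = 7 Hz.
|f − 851.8| = 7, so the air column was at either 844.8 Hz or 858.8 Hz.
A longer pipe has a lower fundamental; the adjustment lowers the air column's frequency.
The beat rate fell, so the adjustment moved the air column toward 851.8 Hz — it must have started above the reference.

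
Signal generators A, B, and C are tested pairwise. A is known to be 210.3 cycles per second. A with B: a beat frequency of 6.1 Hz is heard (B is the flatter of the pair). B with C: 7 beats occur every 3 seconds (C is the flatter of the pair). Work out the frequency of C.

201.8667 Hz

B is below A, so f_B = 210.3 − 6.1 = 204.2 Hz.
B–C: Beat frequency = 7/3 = 2.3333 Hz.
C is below B, so f_C = 204.2 − 2.3333 = 201.8667 Hz.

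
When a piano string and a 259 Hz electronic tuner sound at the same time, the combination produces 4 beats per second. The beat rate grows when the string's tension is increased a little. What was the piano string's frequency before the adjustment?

|f − 259| = 4, so the piano string was at either 255 Hz or 263 Hz.
Higher tension means higher frequency; the adjustment raises the piano string's frequency.
The beat rate rose, so the adjustment moved the piano string further from 259 Hz — it was already above the reference.

263 Hz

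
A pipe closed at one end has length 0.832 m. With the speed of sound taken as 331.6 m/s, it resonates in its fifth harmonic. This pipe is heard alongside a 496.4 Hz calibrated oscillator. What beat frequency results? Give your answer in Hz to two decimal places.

Closed pipe (odd harmonics): f_n = n·v/(4L) = 5·331.6/(4·0.832) = 498.1971 Hz.
f_beat = |498.1971 − 496.4| = 1.80 Hz.

1.80 Hz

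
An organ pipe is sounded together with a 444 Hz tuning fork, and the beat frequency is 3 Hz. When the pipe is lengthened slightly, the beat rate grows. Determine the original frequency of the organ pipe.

|f − 444| = 3, so the organ pipe was at either 441 Hz or 447 Hz.
A longer pipe has a lower fundamental; the adjustment lowers the organ pipe's frequency.
The beat rate rose, so the adjustment moved the organ pipe further from 444 Hz — it was already below the reference.

441 Hz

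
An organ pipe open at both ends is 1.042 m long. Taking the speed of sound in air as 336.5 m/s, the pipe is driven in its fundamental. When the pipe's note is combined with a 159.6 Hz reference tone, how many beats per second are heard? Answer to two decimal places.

1.87 Hz

Open pipe: f_n = n·v/(2L) = 1·336.5/(2·1.042) = 161.4683 Hz.
f_beat = |161.4683 − 159.6| = 1.87 Hz.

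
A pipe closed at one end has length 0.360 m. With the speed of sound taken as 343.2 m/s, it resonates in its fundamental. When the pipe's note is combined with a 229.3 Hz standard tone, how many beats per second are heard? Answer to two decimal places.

9.03 Hz

Closed pipe (odd harmonics): f_n = n·v/(4L) = 1·343.2/(4·0.360) = 238.3333 Hz.
f_beat = |238.3333 − 229.3| = 9.03 Hz.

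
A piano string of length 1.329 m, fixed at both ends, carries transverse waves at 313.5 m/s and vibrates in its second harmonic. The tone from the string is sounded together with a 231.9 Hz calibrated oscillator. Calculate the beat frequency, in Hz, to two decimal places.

For a string fixed at both ends, f_n = n·v/(2L) = 2·313.5/(2·1.329) = 235.8916 Hz.
f_beat = |235.8916 − 231.9| = 3.99 Hz.

3.99 Hz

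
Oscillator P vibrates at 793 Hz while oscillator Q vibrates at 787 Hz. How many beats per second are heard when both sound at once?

6 Hz

Beats arise from superposition of two nearby frequencies; the beat rate is |f₁ − f₂|.
|793 − 787| = 6 Hz.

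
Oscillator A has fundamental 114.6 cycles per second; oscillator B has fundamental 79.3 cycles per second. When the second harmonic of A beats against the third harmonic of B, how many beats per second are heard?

8.7 Hz

Second harmonic of the first: 2·114.6 = 229.2 Hz.
Third harmonic of the second: 3·79.3 = 237.9 Hz.
f_beat = |229.2 − 237.9| = 8.7 Hz.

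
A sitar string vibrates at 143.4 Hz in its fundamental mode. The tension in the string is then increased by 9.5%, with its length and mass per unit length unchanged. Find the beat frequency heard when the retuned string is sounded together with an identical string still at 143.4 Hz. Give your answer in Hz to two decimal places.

For a string, f ∝ √T, so the new frequency is 143.4·√1.095 = 150.0570 Hz.
f_beat = |150.0570 − 143.4| = 6.66 Hz.

6.66 Hz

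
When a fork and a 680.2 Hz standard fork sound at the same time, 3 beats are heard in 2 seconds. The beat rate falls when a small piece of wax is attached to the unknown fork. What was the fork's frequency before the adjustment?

681.7 Hz

Beat frequency = 3/2 = 1.5 Hz.
|f − 680.2| = 1.5, so the fork was at either 678.7 Hz or 681.7 Hz.
Loading a fork with wax lowers its frequency; the adjustment lowers the fork's frequency.
The beat rate fell, so the adjustment moved the fork toward 680.2 Hz — it must have started above the reference.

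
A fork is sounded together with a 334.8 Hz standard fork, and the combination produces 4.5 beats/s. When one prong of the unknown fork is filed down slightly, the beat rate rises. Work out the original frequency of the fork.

|f − 334.8| = 4.5, so the fork was at either 330.3 Hz or 339.3 Hz.
Filing a prong removes mass and raises the fork's frequency; the adjustment raises the fork's frequency.
The beat rate rose, so the adjustment moved the fork further from 334.8 Hz — it was already above the reference.

339.3 Hz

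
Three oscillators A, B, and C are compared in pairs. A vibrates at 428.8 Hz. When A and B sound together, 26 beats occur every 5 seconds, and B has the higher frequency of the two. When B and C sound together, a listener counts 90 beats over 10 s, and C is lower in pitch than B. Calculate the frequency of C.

A–B: Beat frequency = 26/5 = 5.2 Hz.
B is above A, so f_B = 428.8 + 5.2 = 434 Hz.
B–C: Beat frequency = 90/10 = 9 Hz.
C is below B, so f_C = 434 − 9 = 425 Hz.

425 Hz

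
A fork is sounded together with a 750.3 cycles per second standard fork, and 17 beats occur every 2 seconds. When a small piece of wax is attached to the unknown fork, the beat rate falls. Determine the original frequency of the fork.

758.8 Hz

Beat frequency = 17/2 = 8.5 Hz.
|f − 750.3| = 8.5, so the fork was at either 741.8 Hz or 758.8 Hz.
Loading a fork with wax lowers its frequency; the adjustment lowers the fork's frequency.
The beat rate fell, so the adjustment moved the fork toward 750.3 Hz — it must have started above the reference.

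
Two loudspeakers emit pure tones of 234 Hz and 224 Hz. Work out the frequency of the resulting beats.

10 Hz

Beats arise from superposition of two nearby frequencies; the beat rate is |f₁ − f₂|.
|234 − 224| = 10 Hz.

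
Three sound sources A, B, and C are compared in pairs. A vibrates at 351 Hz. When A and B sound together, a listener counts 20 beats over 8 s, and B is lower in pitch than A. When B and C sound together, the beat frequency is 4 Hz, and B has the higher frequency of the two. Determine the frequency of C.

344.5 Hz

A–B: Beat frequency = 20/8 = 2.5 Hz.
B is below A, so f_B = 351 − 2.5 = 348.5 Hz.
C is below B, so f_C = 348.5 − 4 = 344.5 Hz.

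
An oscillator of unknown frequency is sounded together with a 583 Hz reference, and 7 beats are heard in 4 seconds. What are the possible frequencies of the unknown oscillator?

Beat frequency = 7/4 = 1.75 Hz.
|f − 583| = 1.75, so f = 583 ± 1.75.

581.25 Hz or 584.75 Hz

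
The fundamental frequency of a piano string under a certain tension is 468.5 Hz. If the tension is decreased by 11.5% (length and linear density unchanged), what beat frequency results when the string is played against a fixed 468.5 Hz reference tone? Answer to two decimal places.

For a string, f ∝ √T, so the new frequency is 468.5·√0.885 = 440.7387 Hz.
f_beat = |440.7387 − 468.5| = 27.76 Hz.

27.76 Hz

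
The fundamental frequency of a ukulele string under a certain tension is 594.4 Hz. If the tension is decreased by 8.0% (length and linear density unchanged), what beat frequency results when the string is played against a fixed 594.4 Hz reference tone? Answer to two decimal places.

For a string, f ∝ √T, so the new frequency is 594.4·√0.920 = 570.1285 Hz.
f_beat = |570.1285 − 594.4| = 24.27 Hz.

24.27 Hz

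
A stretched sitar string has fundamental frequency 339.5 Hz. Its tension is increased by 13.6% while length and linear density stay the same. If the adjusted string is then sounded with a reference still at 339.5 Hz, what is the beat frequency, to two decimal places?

For a string, f ∝ √T, so the new frequency is 339.5·√1.136 = 361.8503 Hz.
f_beat = |361.8503 − 339.5| = 22.35 Hz.

22.35 Hz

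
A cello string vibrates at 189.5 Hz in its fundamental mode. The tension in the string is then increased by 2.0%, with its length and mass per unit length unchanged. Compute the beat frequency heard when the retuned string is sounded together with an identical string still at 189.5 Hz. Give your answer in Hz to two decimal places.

1.89 Hz

For a string, f ∝ √T, so the new frequency is 189.5·√1.020 = 191.3856 Hz.
f_beat = |191.3856 − 189.5| = 1.89 Hz.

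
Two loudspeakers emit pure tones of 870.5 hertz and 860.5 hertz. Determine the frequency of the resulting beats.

10 Hz

Beats arise from superposition of two nearby frequencies; the beat rate is |f₁ − f₂|.
|870.5 − 860.5| = 10 Hz.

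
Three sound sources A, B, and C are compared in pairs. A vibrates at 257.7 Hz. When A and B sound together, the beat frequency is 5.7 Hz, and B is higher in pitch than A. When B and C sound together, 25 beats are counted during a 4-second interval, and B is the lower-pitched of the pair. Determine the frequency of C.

269.65 Hz

B is above A, so f_B = 257.7 + 5.7 = 263.4 Hz.
B–C: Beat frequency = 25/4 = 6.25 Hz.
C is above B, so f_C = 263.4 + 6.25 = 269.65 Hz.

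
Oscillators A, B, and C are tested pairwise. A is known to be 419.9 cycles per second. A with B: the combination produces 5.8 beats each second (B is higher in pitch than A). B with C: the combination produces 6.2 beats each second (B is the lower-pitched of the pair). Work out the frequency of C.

B is above A, so f_B = 419.9 + 5.8 = 425.7 Hz.
C is above B, so f_C = 425.7 + 6.2 = 431.9 Hz.

431.9 Hz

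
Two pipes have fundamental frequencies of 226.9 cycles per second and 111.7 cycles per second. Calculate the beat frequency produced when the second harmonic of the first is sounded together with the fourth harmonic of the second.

7.0 Hz

Second harmonic of the first: 2·226.9 = 453.8 Hz.
Fourth harmonic of the second: 4·111.7 = 446.8 Hz.
f_beat = |453.8 − 446.8| = 7.0 Hz.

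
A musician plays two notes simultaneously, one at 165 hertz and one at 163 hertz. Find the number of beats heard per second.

f_beat = |f₁ − f₂|.
|165 − 163| = 2 Hz.

2 Hz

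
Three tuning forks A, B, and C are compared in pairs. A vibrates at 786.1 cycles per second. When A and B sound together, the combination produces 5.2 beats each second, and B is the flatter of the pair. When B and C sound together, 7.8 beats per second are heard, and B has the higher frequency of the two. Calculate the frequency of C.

773.1 Hz

B is below A, so f_B = 786.1 − 5.2 = 780.9 Hz.
C is below B, so f_C = 780.9 − 7.8 = 773.1 Hz.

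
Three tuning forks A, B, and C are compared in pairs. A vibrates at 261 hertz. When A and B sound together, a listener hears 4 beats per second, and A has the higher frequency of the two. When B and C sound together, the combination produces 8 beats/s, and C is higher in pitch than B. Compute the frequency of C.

B is below A, so f_B = 261 − 4 = 257 Hz.
C is above B, so f_C = 257 + 8 = 265 Hz.

265 Hz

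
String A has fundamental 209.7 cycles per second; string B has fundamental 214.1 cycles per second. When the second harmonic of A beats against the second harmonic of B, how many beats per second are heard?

Second harmonic of the first: 2·209.7 = 419.4 Hz.
Second harmonic of the second: 2·214.1 = 428.2 Hz.
f_beat = |419.4 − 428.2| = 8.8 Hz.

8.8 Hz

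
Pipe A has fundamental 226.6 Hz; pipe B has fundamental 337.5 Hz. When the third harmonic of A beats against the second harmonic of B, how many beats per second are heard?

4.8 Hz

Third harmonic of the first: 3·226.6 = 679.8 Hz.
Second harmonic of the second: 2·337.5 = 675.0 Hz.
f_beat = |679.8 − 675.0| = 4.8 Hz.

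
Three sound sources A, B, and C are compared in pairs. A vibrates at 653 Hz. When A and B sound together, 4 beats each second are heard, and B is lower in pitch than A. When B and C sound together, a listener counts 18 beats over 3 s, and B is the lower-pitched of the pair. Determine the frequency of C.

B is below A, so f_B = 653 − 4 = 649 Hz.
B–C: Beat frequency = 18/3 = 6 Hz.
C is above B, so f_C = 649 + 6 = 655 Hz.

655 Hz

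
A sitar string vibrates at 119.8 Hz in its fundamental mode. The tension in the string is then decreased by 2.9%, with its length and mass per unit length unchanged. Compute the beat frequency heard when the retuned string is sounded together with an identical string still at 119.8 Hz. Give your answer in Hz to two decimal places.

1.75 Hz

For a string, f ∝ √T, so the new frequency is 119.8·√0.971 = 118.0501 Hz.
f_beat = |118.0501 − 119.8| = 1.75 Hz.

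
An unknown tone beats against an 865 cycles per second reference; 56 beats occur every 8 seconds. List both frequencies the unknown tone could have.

858 Hz or 872 Hz

Beat frequency = 56/8 = 7 Hz.
|f − 865| = 7, so f = 865 ± 7.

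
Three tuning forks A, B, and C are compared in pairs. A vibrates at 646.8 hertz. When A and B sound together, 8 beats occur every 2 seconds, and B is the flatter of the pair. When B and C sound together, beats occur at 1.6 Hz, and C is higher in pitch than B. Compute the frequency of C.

A–B: Beat frequency = 8/2 = 4 Hz.
B is below A, so f_B = 646.8 − 4 = 642.8 Hz.
C is above B, so f_C = 642.8 + 1.6 = 644.4 Hz.

644.4 Hz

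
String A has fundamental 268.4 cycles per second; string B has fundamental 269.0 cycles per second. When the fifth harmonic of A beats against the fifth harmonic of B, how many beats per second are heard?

3.0 Hz

Fifth harmonic of the first: 5·268.4 = 1342.0 Hz.
Fifth harmonic of the second: 5·269.0 = 1345.0 Hz.
f_beat = |1342.0 − 1345.0| = 3.0 Hz.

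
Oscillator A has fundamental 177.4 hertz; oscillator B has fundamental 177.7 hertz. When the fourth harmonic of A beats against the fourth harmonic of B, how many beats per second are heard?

1.2 Hz

Fourth harmonic of the first: 4·177.4 = 709.6 Hz.
Fourth harmonic of the second: 4·177.7 = 710.8 Hz.
f_beat = |709.6 − 710.8| = 1.2 Hz.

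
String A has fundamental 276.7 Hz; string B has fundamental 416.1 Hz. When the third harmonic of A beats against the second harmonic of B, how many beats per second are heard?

2.1 Hz

Third harmonic of the first: 3·276.7 = 830.1 Hz.
Second harmonic of the second: 2·416.1 = 832.2 Hz.
f_beat = |830.1 − 832.2| = 2.1 Hz.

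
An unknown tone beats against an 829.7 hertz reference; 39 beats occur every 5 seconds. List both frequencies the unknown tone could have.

821.9 Hz or 837.5 Hz

Beat frequency = 39/5 = 7.8 Hz.
|f − 829.7| = 7.8, so f = 829.7 ± 7.8.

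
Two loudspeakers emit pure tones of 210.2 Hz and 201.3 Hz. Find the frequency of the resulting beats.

8.9 Hz

Beats arise from superposition of two nearby frequencies; the beat rate is |f₁ − f₂|.
|210.2 − 201.3| = 8.9 Hz.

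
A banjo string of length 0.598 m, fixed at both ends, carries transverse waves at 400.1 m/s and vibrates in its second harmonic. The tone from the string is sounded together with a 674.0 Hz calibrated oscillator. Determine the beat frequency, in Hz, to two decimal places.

4.94 Hz

For a string fixed at both ends, f_n = n·v/(2L) = 2·400.1/(2·0.598) = 669.0635 Hz.
f_beat = |669.0635 − 674.0| = 4.94 Hz.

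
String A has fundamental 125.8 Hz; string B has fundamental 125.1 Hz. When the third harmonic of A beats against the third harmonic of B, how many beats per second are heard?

Third harmonic of the first: 3·125.8 = 377.4 Hz.
Third harmonic of the second: 3·125.1 = 375.3 Hz.
f_beat = |377.4 − 375.3| = 2.1 Hz.

2.1 Hz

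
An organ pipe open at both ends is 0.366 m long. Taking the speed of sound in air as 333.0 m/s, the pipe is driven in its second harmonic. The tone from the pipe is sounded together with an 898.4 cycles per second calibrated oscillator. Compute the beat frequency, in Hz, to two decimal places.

11.44 Hz

Open pipe: f_n = n·v/(2L) = 2·333.0/(2·0.366) = 909.8361 Hz.
f_beat = |909.8361 − 898.4| = 11.44 Hz.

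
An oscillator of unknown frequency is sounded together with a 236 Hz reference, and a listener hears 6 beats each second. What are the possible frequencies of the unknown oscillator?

230 Hz or 242 Hz

|f − 236| = 6, so f = 236 ± 6.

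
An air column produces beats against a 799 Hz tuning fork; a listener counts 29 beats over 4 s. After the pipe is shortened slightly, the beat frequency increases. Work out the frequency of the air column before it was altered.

Beat frequency = 29/4 = 7.25 Hz.
|f − 799| = 7.25, so the air column was at either 791.75 Hz or 806.25 Hz.
A shorter pipe has a higher fundamental; the adjustment raises the air column's frequency.
The beat rate rose, so the adjustment moved the air column further from 799 Hz — it was already above the reference.

806.25 Hz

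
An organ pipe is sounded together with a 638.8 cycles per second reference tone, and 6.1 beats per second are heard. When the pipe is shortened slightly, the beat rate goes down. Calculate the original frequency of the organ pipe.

632.7 Hz

|f − 638.8| = 6.1, so the organ pipe was at either 632.7 Hz or 644.9 Hz.
A shorter pipe has a higher fundamental; the adjustment raises the organ pipe's frequency.
The beat rate fell, so the adjustment moved the organ pipe toward 638.8 Hz — it must have started below the reference.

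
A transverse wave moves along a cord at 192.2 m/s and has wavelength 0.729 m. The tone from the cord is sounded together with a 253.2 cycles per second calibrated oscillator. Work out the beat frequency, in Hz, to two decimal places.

Source frequency f = v/λ = 192.2/0.729 = 263.6488 Hz.
f_beat = |263.6488 − 253.2| = 10.45 Hz.

10.45 Hz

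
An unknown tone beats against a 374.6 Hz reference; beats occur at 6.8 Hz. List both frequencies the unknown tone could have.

|f − 374.6| = 6.8, so f = 374.6 ± 6.8.

367.8 Hz or 381.4 Hz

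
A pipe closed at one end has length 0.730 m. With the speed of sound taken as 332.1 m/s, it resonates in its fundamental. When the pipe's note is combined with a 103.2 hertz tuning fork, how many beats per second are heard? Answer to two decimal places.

Closed pipe (odd harmonics): f_n = n·v/(4L) = 1·332.1/(4·0.730) = 113.7329 Hz.
f_beat = |113.7329 − 103.2| = 10.53 Hz.

10.53 Hz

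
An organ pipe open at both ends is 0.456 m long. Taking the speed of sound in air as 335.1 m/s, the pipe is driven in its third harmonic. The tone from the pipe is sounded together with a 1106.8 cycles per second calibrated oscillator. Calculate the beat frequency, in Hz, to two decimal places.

4.50 Hz

Open pipe: f_n = n·v/(2L) = 3·335.1/(2·0.456) = 1102.3026 Hz.
f_beat = |1102.3026 − 1106.8| = 4.50 Hz.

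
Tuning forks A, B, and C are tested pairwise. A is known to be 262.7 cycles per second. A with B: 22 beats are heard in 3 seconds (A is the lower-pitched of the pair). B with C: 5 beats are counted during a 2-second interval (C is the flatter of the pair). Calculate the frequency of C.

A–B: Beat frequency = 22/3 = 7.3333 Hz.
B is above A, so f_B = 262.7 + 7.3333 = 270.0333 Hz.
B–C: Beat frequency = 5/2 = 2.5 Hz.
C is below B, so f_C = 270.0333 − 2.5 = 267.5333 Hz.

267.5333 Hz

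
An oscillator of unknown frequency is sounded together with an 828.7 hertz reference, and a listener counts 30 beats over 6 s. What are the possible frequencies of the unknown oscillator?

823.7 Hz or 833.7 Hz

Beat frequency = 30/6 = 5 Hz.
|f − 828.7| = 5, so f = 828.7 ± 5.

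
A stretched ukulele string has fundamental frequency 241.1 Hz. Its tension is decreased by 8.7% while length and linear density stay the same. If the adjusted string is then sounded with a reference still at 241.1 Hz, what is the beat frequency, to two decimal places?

For a string, f ∝ √T, so the new frequency is 241.1·√0.913 = 230.3735 Hz.
f_beat = |230.3735 − 241.1| = 10.73 Hz.

10.73 Hz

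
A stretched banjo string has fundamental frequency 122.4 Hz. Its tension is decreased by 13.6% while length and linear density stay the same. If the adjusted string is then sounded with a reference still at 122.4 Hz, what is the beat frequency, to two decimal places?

8.63 Hz

For a string, f ∝ √T, so the new frequency is 122.4·√0.864 = 113.7728 Hz.
f_beat = |113.7728 − 122.4| = 8.63 Hz.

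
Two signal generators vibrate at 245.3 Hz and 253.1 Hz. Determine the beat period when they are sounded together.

f_beat = |245.3 − 253.1| = 7.8 Hz.
Beat period T = 1 / f_beat = 1 / 7.8 s.

0.128 s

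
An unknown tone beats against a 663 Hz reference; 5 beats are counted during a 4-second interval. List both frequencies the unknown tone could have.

Beat frequency = 5/4 = 1.25 Hz.
|f − 663| = 1.25, so f = 663 ± 1.25.

661.75 Hz or 664.25 Hz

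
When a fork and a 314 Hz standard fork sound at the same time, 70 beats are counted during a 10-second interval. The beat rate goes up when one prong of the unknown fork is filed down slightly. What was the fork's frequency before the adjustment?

Beat frequency = 70/10 = 7 Hz.
|f − 314| = 7, so the fork was at either 307 Hz or 321 Hz.
Filing a prong removes mass and raises the fork's frequency; the adjustment raises the fork's frequency.
The beat rate rose, so the adjustment moved the fork further from 314 Hz — it was already above the reference.

321 Hz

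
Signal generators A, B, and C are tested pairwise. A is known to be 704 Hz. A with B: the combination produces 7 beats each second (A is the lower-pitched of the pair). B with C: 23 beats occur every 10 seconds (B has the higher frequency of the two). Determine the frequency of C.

B is above A, so f_B = 704 + 7 = 711 Hz.
B–C: Beat frequency = 23/10 = 2.3 Hz.
C is below B, so f_C = 711 − 2.3 = 708.7 Hz.

708.7 Hz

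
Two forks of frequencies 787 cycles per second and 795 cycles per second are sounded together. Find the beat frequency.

8 Hz

The beat frequency equals the magnitude of the frequency difference.
|787 − 795| = 8 Hz.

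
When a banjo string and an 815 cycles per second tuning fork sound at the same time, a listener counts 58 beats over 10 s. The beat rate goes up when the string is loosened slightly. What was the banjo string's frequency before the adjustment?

809.2 Hz

Beat frequency = 58/10 = 5.8 Hz.
|f − 815| = 5.8, so the banjo string was at either 809.2 Hz or 820.8 Hz.
Reducing tension lowers a string's frequency; the adjustment lowers the banjo string's frequency.
The beat rate rose, so the adjustment moved the banjo string further from 815 Hz — it was already below the reference.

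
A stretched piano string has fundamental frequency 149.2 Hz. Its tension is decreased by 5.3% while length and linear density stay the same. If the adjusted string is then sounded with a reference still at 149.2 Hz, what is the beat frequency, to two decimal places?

4.01 Hz

For a string, f ∝ √T, so the new frequency is 149.2·√0.947 = 145.1924 Hz.
f_beat = |145.1924 − 149.2| = 4.01 Hz.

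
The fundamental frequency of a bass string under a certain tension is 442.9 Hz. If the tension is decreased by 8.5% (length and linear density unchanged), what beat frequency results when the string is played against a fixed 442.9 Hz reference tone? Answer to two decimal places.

For a string, f ∝ √T, so the new frequency is 442.9·√0.915 = 423.6588 Hz.
f_beat = |423.6588 − 442.9| = 19.24 Hz.

19.24 Hz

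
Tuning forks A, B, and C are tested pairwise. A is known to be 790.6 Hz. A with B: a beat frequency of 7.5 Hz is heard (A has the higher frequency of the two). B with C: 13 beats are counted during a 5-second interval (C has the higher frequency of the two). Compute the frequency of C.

785.7 Hz

B is below A, so f_B = 790.6 − 7.5 = 783.1 Hz.
B–C: Beat frequency = 13/5 = 2.6 Hz.
C is above B, so f_C = 783.1 + 2.6 = 785.7 Hz.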